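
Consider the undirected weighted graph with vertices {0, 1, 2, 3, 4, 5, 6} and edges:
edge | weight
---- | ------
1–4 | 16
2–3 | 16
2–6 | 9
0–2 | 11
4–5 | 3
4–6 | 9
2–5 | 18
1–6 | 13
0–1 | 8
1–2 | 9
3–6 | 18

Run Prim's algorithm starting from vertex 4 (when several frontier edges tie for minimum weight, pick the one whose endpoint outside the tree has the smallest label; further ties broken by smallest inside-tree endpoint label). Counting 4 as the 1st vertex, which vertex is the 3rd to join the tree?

Grow the tree from 4 using Prim:
Step 1: cheapest edge leaving the tree is 4–5 (3); add 5.
Step 2: cheapest edge leaving the tree is 4–6 (9); add 6.
Step 3: cheapest edge leaving the tree is 2–6 (9); add 2.
Step 4: cheapest edge leaving the tree is 1–2 (9); add 1.
Step 5: cheapest edge leaving the tree is 0–1 (8); add 0.
Step 6: cheapest edge leaving the tree is 2–3 (16); add 3.
Vertex order: 4, 5, 6, 2, 1, 0, 3. The 3rd vertex is 6.

6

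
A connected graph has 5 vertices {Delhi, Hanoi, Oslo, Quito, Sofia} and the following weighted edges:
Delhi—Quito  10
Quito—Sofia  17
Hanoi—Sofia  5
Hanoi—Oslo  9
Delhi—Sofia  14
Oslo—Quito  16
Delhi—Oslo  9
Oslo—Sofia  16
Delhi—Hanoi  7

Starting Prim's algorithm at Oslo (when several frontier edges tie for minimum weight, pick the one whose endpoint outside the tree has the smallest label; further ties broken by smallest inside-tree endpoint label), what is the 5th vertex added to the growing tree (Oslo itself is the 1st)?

Quito

Prim, starting at Oslo.
Step 1: cheapest edge leaving the tree is Delhi—Oslo (9); add Delhi.
Step 2: cheapest edge leaving the tree is Delhi—Hanoi (7); add Hanoi.
Step 3: cheapest edge leaving the tree is Hanoi—Sofia (5); add Sofia.
Step 4: cheapest edge leaving the tree is Delhi—Quito (10); add Quito.
Vertex order: Oslo, Delhi, Hanoi, Sofia, Quito. The 5th vertex is Quito.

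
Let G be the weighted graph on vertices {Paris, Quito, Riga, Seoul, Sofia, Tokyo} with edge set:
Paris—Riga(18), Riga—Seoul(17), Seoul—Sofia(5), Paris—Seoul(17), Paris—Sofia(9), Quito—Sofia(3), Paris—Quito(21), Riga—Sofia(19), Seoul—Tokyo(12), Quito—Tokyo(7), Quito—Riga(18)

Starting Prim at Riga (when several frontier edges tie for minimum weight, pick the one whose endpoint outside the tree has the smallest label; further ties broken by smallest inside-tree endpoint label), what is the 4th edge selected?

Quito-Tokyo

Grow the tree from Riga using Prim:
Step 1: cheapest edge leaving the tree is Riga—Seoul (17); add Seoul.
Step 2: cheapest edge leaving the tree is Seoul—Sofia (5); add Sofia.
Step 3: cheapest edge leaving the tree is Quito—Sofia (3); add Quito.
Step 4: cheapest edge leaving the tree is Quito—Tokyo (7); add Tokyo.
Step 5: cheapest edge leaving the tree is Paris—Sofia (9); add Paris.
The 4th edge added is Quito—Tokyo.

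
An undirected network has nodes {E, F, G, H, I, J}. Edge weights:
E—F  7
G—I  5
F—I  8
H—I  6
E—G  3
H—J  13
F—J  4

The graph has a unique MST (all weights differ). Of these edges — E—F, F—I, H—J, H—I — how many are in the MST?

2

Kruskal: consider edges lightest-first.
E—G (3): add — endpoints in different components.
F—J (4): add — endpoints in different components.
G—I (5): add — endpoints in different components.
H—I (6): add — endpoints in different components.
E—F (7): add — endpoints in different components.
MST edge set: {E—G, F—J, G—I, H—I, E—F}.
Of the listed edges, {E—F, H—I} are in the MST → 2.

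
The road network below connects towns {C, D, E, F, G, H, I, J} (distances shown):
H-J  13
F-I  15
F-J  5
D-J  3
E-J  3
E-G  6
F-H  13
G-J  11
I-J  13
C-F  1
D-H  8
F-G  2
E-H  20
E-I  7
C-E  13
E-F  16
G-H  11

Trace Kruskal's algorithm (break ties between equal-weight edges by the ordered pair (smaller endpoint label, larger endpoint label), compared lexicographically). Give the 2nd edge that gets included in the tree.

Sort edges by weight, then run Kruskal:
C-F (1): add — endpoints in different components.
F-G (2): add — endpoints in different components.
D-J (3): add — endpoints in different components.
E-J (3): add — endpoints in different components.
F-J (5): add — endpoints in different components.
E-G (6): skip — E and G already connected.
E-I (7): add — endpoints in different components.
D-H (8): add — endpoints in different components.
The 2nd edge added is F-G.

F-G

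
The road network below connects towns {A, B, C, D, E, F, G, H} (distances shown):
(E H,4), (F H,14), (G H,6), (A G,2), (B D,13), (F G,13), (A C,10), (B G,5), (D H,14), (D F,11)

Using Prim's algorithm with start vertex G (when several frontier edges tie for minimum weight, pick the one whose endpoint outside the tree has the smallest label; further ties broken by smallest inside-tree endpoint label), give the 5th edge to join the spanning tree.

Grow the tree from G using Prim:
Step 1: frontier [A G 2, B G 5, G H 6, F G 13] → take A G (2); add A.
Step 2: frontier [A C 10, B G 5, G H 6, F G 13] → take B G (5); add B.
Step 3: frontier [A C 10, B D 13, G H 6, F G 13] → take G H (6); add H.
Step 4: frontier [A C 10, B D 13, F G 13, E H 4, D H 14, F H 14] → take E H (4); add E.
Step 5: frontier [A C 10, B D 13, F G 13, D H 14, F H 14] → take A C (10); add C.
Step 6: frontier [B D 13, F G 13, D H 14, F H 14] → take B D (13); add D.
Step 7: frontier [D F 11, F G 13, F H 14] → take D F (11); add F.
The 5th edge added is A C.

A-C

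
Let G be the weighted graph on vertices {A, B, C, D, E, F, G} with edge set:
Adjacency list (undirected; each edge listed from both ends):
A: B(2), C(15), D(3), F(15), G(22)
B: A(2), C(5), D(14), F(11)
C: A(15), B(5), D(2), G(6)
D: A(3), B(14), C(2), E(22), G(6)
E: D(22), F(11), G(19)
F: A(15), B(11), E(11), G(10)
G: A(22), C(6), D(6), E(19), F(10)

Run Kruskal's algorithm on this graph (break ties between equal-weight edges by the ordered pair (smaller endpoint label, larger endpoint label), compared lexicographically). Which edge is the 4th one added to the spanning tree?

Kruskal's algorithm — process edges by increasing weight (ties by edge label):
A B (2): add — endpoints in different components.
C D (2): add — endpoints in different components.
A D (3): add — endpoints in different components.
B C (5): skip — B and C already connected.
C G (6): add — endpoints in different components.
D G (6): skip — D and G already connected.
F G (10): add — endpoints in different components.
B F (11): skip — B and F already connected.
E F (11): add — endpoints in different components.
The 4th edge added is C G.

C-G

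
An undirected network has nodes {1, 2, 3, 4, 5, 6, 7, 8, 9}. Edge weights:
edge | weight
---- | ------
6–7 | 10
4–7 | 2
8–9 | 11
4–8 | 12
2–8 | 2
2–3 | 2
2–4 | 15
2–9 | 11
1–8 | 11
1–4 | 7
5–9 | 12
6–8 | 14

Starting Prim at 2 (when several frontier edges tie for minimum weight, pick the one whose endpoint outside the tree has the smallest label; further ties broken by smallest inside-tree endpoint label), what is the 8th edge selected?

Prim's algorithm from 2:
Step 1: cheapest edge leaving the tree is 2–3 (2); add 3.
Step 2: cheapest edge leaving the tree is 2–8 (2); add 8.
Step 3: cheapest edge leaving the tree is 1–8 (11); add 1.
Step 4: cheapest edge leaving the tree is 1–4 (7); add 4.
Step 5: cheapest edge leaving the tree is 4–7 (2); add 7.
Step 6: cheapest edge leaving the tree is 6–7 (10); add 6.
Step 7: cheapest edge leaving the tree is 2–9 (11); add 9.
Step 8: cheapest edge leaving the tree is 5–9 (12); add 5.
The 8th edge added is 5–9.

5-9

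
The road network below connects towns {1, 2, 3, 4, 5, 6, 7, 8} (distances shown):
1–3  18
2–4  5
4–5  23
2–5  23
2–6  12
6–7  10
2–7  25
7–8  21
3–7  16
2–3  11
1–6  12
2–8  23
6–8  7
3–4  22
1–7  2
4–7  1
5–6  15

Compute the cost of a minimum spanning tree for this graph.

Kruskal: consider edges lightest-first.
4–7 (1): add — endpoints in different components.
1–7 (2): add — endpoints in different components.
2–4 (5): add — endpoints in different components.
6–8 (7): add — endpoints in different components.
6–7 (10): add — endpoints in different components.
2–3 (11): add — endpoints in different components.
1–6 (12): skip — 1 and 6 already connected.
2–6 (12): skip — 2 and 6 already connected.
5–6 (15): add — endpoints in different components.
MST edges: 4–7, 1–7, 2–4, 6–8, 6–7, 2–3, 5–6; total weight 1+2+5+7+10+11+15 = 51.

51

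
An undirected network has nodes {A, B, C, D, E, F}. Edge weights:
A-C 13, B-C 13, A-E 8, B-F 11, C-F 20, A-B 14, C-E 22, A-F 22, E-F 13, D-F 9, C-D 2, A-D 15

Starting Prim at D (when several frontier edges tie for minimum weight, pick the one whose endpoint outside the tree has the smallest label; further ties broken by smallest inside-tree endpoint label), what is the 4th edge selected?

Prim, starting at D.
Step 1: cheapest edge leaving the tree is C-D (2); add C.
Step 2: cheapest edge leaving the tree is D-F (9); add F.
Step 3: cheapest edge leaving the tree is B-F (11); add B.
Step 4: cheapest edge leaving the tree is A-C (13); add A.
Step 5: cheapest edge leaving the tree is A-E (8); add E.
The 4th edge added is A-C.

A-C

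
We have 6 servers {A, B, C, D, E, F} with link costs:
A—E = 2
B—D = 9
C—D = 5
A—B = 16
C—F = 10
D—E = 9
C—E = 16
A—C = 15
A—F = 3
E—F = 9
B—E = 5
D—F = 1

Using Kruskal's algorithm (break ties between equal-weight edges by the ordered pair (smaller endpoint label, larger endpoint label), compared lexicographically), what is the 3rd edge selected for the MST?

A-F

Kruskal's algorithm — process edges by increasing weight (ties by edge label):
D—F (1): add — endpoints in different components.
A—E (2): add — endpoints in different components.
A—F (3): add — endpoints in different components.
B—E (5): add — endpoints in different components.
C—D (5): add — endpoints in different components.
The 3rd edge added is A—F.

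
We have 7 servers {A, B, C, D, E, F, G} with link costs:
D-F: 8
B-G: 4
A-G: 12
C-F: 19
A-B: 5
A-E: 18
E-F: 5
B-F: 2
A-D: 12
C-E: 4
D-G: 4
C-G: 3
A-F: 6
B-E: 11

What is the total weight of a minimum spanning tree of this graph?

22

Kruskal: consider edges lightest-first.
B-F (2): add — endpoints in different components.
C-G (3): add — endpoints in different components.
B-G (4): add — endpoints in different components.
C-E (4): add — endpoints in different components.
D-G (4): add — endpoints in different components.
A-B (5): add — endpoints in different components.
MST edges: B-F, C-G, B-G, C-E, D-G, A-B; total weight 2+3+4+4+4+5 = 22.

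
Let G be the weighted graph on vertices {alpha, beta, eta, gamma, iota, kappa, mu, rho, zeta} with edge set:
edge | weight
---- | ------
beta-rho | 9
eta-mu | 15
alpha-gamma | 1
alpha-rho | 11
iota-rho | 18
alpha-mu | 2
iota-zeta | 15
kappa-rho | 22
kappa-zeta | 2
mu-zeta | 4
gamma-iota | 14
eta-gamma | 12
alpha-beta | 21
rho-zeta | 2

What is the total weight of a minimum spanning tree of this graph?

46

Prim's algorithm from beta:
Step 1: frontier [beta-rho 9, alpha-beta 21] → take beta-rho (9); add rho.
Step 2: frontier [alpha-beta 21, rho-zeta 2, alpha-rho 11, iota-rho 18, kappa-rho 22] → take rho-zeta (2); add zeta.
Step 3: frontier [alpha-beta 21, alpha-rho 11, iota-rho 18, kappa-rho 22, kappa-zeta 2, mu-zeta 4, iota-zeta 15] → take kappa-zeta (2); add kappa.
Step 4: frontier [alpha-beta 21, alpha-rho 11, iota-rho 18, mu-zeta 4, iota-zeta 15] → take mu-zeta (4); add mu.
Step 5: frontier [alpha-beta 21, alpha-mu 2, eta-mu 15, alpha-rho 11, iota-rho 18, iota-zeta 15] → take alpha-mu (2); add alpha.
Step 6: frontier [alpha-gamma 1, eta-mu 15, iota-rho 18, iota-zeta 15] → take alpha-gamma (1); add gamma.
Step 7: frontier [eta-gamma 12, gamma-iota 14, eta-mu 15, iota-rho 18, iota-zeta 15] → take eta-gamma (12); add eta.
Step 8: frontier [gamma-iota 14, iota-rho 18, iota-zeta 15] → take gamma-iota (14); add iota.
MST edges: beta-rho, rho-zeta, kappa-zeta, mu-zeta, alpha-mu, alpha-gamma, eta-gamma, gamma-iota; total weight 9+2+2+4+2+1+12+14 = 46.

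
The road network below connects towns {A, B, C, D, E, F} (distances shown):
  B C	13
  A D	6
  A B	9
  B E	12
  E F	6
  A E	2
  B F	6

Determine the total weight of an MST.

Prim's algorithm from C:
Step 1: frontier [B C 13] → take B C (13); add B.
Step 2: frontier [B F 6, A B 9, B E 12] → take B F (6); add F.
Step 3: frontier [A B 9, B E 12, E F 6] → take E F (6); add E.
Step 4: frontier [A B 9, A E 2] → take A E (2); add A.
Step 5: frontier [A D 6] → take A D (6); add D.
MST edges: B C, B F, E F, A E, A D; total weight 13+6+6+2+6 = 33.

33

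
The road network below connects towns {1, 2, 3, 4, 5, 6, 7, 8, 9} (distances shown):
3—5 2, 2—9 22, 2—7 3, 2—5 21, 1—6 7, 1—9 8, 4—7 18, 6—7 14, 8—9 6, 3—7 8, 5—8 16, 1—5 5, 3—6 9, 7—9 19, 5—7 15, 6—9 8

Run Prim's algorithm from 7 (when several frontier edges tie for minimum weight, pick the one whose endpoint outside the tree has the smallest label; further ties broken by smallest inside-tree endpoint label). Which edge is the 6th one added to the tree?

1-9

Prim, starting at 7.
Step 1: cheapest edge leaving the tree is 2—7 (3); add 2.
Step 2: cheapest edge leaving the tree is 3—7 (8); add 3.
Step 3: cheapest edge leaving the tree is 3—5 (2); add 5.
Step 4: cheapest edge leaving the tree is 1—5 (5); add 1.
Step 5: cheapest edge leaving the tree is 1—6 (7); add 6.
Step 6: cheapest edge leaving the tree is 1—9 (8); add 9.
Step 7: cheapest edge leaving the tree is 8—9 (6); add 8.
Step 8: cheapest edge leaving the tree is 4—7 (18); add 4.
The 6th edge added is 1—9.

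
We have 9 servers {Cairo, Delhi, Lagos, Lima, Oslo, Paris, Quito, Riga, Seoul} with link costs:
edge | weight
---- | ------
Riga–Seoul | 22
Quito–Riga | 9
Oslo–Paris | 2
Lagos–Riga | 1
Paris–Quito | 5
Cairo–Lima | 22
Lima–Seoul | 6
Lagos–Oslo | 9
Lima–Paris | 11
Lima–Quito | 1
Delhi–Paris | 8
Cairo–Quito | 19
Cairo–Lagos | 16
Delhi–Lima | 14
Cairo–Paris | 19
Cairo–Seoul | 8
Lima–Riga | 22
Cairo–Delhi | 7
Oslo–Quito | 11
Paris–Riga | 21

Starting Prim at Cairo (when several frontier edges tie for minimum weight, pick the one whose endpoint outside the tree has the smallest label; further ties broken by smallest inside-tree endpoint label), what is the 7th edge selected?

Lagos-Oslo

Prim's algorithm from Cairo:
Step 1: cheapest edge leaving the tree is Cairo–Delhi (7); add Delhi.
Step 2: cheapest edge leaving the tree is Delhi–Paris (8); add Paris.
Step 3: cheapest edge leaving the tree is Oslo–Paris (2); add Oslo.
Step 4: cheapest edge leaving the tree is Paris–Quito (5); add Quito.
Step 5: cheapest edge leaving the tree is Lima–Quito (1); add Lima.
Step 6: cheapest edge leaving the tree is Lima–Seoul (6); add Seoul.
Step 7: cheapest edge leaving the tree is Lagos–Oslo (9); add Lagos.
Step 8: cheapest edge leaving the tree is Lagos–Riga (1); add Riga.
The 7th edge added is Lagos–Oslo.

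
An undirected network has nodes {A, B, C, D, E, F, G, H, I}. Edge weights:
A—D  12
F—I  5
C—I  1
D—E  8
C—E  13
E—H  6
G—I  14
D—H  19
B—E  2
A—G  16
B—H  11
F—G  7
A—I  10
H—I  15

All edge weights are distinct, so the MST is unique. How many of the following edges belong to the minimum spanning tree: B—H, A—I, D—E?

2

Sort edges by weight, then run Kruskal:
C—I (1): add — endpoints in different components.
B—E (2): add — endpoints in different components.
F—I (5): add — endpoints in different components.
E—H (6): add — endpoints in different components.
F—G (7): add — endpoints in different components.
D—E (8): add — endpoints in different components.
A—I (10): add — endpoints in different components.
B—H (11): skip — B and H already connected.
A—D (12): add — endpoints in different components.
MST edge set: {C—I, B—E, F—I, E—H, F—G, D—E, A—I, A—D}.
Of the listed edges, {A—I, D—E} are in the MST → 2.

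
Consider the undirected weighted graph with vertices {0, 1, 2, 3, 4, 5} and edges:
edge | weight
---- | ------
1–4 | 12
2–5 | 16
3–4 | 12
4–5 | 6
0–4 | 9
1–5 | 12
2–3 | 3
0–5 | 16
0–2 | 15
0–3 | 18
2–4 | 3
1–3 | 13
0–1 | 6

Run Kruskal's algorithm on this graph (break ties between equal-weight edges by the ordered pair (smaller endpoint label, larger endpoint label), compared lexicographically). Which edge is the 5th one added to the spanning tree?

Kruskal: consider edges lightest-first.
2–3 (3): add. Components now {0} {1} {2,3} {4} {5}
2–4 (3): add. Components now {0} {1} {2,3,4} {5}
0–1 (6): add. Components now {0,1} {2,3,4} {5}
4–5 (6): add. Components now {0,1} {2,3,4,5}
0–4 (9): add. Components now {0,1,2,3,4,5}
The 5th edge added is 0–4.

0-4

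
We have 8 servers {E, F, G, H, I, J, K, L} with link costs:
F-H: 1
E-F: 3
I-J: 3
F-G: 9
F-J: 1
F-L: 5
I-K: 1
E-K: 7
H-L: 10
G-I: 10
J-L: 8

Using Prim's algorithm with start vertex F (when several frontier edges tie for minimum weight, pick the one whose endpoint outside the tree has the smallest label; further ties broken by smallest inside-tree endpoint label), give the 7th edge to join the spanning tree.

F-G

Prim's algorithm from F:
Step 1: cheapest edge leaving the tree is F-H (1); add H.
Step 2: cheapest edge leaving the tree is F-J (1); add J.
Step 3: cheapest edge leaving the tree is E-F (3); add E.
Step 4: cheapest edge leaving the tree is I-J (3); add I.
Step 5: cheapest edge leaving the tree is I-K (1); add K.
Step 6: cheapest edge leaving the tree is F-L (5); add L.
Step 7: cheapest edge leaving the tree is F-G (9); add G.
The 7th edge added is F-G.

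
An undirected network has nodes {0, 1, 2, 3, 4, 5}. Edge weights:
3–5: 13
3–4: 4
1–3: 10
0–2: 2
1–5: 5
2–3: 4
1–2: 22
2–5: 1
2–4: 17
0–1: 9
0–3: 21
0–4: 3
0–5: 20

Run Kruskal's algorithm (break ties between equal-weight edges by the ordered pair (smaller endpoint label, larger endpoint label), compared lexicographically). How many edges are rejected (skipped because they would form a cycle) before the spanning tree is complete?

1

Kruskal: consider edges lightest-first.
2–5 (1): add. Components now {0} {1} {2,5} {3} {4}
0–2 (2): add. Components now {0,2,5} {1} {3} {4}
0–4 (3): add. Components now {0,2,4,5} {1} {3}
2–3 (4): add. Components now {0,2,3,4,5} {1}
3–4 (4): skip — 3 and 4 already connected.
1–5 (5): add. Components now {0,1,2,3,4,5}
Edges rejected before the tree was complete: 1.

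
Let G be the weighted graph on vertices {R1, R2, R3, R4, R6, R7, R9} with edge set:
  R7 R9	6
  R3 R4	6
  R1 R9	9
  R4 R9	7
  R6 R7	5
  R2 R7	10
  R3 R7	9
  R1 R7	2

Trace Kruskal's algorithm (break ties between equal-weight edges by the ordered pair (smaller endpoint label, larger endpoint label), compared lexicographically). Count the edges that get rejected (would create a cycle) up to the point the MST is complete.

Kruskal: consider edges lightest-first.
R1 R7 (2): add — endpoints in different components.
R6 R7 (5): add — endpoints in different components.
R3 R4 (6): add — endpoints in different components.
R7 R9 (6): add — endpoints in different components.
R4 R9 (7): add — endpoints in different components.
R1 R9 (9): skip — R1 and R9 already connected.
R3 R7 (9): skip — R7 and R3 already connected.
R2 R7 (10): add — endpoints in different components.
Edges rejected before the tree was complete: 2.

2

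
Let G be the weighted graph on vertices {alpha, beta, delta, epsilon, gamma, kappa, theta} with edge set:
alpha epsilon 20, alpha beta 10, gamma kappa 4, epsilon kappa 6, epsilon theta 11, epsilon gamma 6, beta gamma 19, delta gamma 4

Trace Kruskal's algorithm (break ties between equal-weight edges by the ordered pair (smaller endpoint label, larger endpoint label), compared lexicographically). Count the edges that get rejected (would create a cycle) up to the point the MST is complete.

1

Kruskal's algorithm — process edges by increasing weight (ties by edge label):
delta gamma (4): add — endpoints in different components.
gamma kappa (4): add — endpoints in different components.
epsilon gamma (6): add — endpoints in different components.
epsilon kappa (6): skip — kappa and epsilon already connected.
alpha beta (10): add — endpoints in different components.
epsilon theta (11): add — endpoints in different components.
beta gamma (19): add — endpoints in different components.
Edges rejected before the tree was complete: 1.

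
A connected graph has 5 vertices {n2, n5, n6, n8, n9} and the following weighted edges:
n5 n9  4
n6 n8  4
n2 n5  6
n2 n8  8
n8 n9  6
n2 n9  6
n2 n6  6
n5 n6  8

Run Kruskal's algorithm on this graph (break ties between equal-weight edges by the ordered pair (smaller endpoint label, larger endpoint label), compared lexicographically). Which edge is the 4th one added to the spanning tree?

Kruskal: consider edges lightest-first.
n5 n9 (4): add — endpoints in different components.
n6 n8 (4): add — endpoints in different components.
n2 n5 (6): add — endpoints in different components.
n2 n6 (6): add — endpoints in different components.
The 4th edge added is n2 n6.

n2-n6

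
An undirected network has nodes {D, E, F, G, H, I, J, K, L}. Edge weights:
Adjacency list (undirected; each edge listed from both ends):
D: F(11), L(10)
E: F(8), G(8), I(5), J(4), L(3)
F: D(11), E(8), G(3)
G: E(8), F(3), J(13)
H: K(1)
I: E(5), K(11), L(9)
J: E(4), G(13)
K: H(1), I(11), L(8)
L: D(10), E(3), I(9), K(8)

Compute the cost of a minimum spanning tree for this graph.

42

Kruskal: consider edges lightest-first.
H–K (1): add — endpoints in different components.
E–L (3): add — endpoints in different components.
F–G (3): add — endpoints in different components.
E–J (4): add — endpoints in different components.
E–I (5): add — endpoints in different components.
E–F (8): add — endpoints in different components.
E–G (8): skip — E and G already connected.
K–L (8): add — endpoints in different components.
I–L (9): skip — I and L already connected.
D–L (10): add — endpoints in different components.
MST edges: H–K, E–L, F–G, E–J, E–I, E–F, K–L, D–L; total weight 1+3+3+4+5+8+8+10 = 42.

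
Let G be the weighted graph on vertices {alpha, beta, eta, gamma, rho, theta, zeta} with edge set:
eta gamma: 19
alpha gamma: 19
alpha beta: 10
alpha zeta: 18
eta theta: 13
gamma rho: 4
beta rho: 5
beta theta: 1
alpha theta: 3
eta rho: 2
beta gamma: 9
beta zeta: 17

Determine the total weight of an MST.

32

Prim's algorithm from eta:
Step 1: cheapest edge leaving the tree is eta rho (2); add rho.
Step 2: cheapest edge leaving the tree is gamma rho (4); add gamma.
Step 3: cheapest edge leaving the tree is beta rho (5); add beta.
Step 4: cheapest edge leaving the tree is beta theta (1); add theta.
Step 5: cheapest edge leaving the tree is alpha theta (3); add alpha.
Step 6: cheapest edge leaving the tree is beta zeta (17); add zeta.
MST edges: eta rho, gamma rho, beta rho, beta theta, alpha theta, beta zeta; total weight 2+4+5+1+3+17 = 32.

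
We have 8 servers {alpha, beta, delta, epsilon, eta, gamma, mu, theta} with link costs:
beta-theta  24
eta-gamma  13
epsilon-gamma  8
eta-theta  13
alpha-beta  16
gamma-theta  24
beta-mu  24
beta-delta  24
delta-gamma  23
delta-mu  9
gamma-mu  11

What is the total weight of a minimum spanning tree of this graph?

Sort edges by weight, then run Kruskal:
epsilon-gamma (8): add — endpoints in different components.
delta-mu (9): add — endpoints in different components.
gamma-mu (11): add — endpoints in different components.
eta-gamma (13): add — endpoints in different components.
eta-theta (13): add — endpoints in different components.
alpha-beta (16): add — endpoints in different components.
delta-gamma (23): skip — gamma and delta already connected.
beta-delta (24): add — endpoints in different components.
MST edges: epsilon-gamma, delta-mu, gamma-mu, eta-gamma, eta-theta, alpha-beta, beta-delta; total weight 8+9+11+13+13+16+24 = 94.

94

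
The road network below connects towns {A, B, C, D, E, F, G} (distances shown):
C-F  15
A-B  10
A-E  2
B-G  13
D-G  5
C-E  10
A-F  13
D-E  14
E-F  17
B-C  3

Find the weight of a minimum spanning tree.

Prim, starting at D.
Step 1: cheapest edge leaving the tree is D-G (5); add G.
Step 2: cheapest edge leaving the tree is B-G (13); add B.
Step 3: cheapest edge leaving the tree is B-C (3); add C.
Step 4: cheapest edge leaving the tree is A-B (10); add A.
Step 5: cheapest edge leaving the tree is A-E (2); add E.
Step 6: cheapest edge leaving the tree is A-F (13); add F.
MST edges: D-G, B-G, B-C, A-B, A-E, A-F; total weight 5+13+3+10+2+13 = 46.

46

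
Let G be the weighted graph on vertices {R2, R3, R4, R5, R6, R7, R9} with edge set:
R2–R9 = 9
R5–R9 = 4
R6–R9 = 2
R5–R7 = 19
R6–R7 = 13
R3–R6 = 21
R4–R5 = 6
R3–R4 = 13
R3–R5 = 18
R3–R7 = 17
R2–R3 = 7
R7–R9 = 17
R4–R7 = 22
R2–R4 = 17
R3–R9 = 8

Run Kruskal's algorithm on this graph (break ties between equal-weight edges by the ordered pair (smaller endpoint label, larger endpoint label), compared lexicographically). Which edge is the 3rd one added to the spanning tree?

R4-R5

Sort edges by weight, then run Kruskal:
R6–R9 (2): add — endpoints in different components.
R5–R9 (4): add — endpoints in different components.
R4–R5 (6): add — endpoints in different components.
R2–R3 (7): add — endpoints in different components.
R3–R9 (8): add — endpoints in different components.
R2–R9 (9): skip — R2 and R9 already connected.
R3–R4 (13): skip — R3 and R4 already connected.
R6–R7 (13): add — endpoints in different components.
The 3rd edge added is R4–R5.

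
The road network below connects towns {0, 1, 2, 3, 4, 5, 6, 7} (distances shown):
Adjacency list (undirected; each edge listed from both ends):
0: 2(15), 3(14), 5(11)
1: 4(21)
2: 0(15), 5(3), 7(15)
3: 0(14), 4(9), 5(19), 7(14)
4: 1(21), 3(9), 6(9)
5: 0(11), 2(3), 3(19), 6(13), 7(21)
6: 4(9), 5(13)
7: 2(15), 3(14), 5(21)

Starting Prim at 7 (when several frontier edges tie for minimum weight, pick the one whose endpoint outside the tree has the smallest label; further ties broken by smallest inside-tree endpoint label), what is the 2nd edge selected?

Grow the tree from 7 using Prim:
Step 1: cheapest edge leaving the tree is 3 7 (14); add 3.
Step 2: cheapest edge leaving the tree is 3 4 (9); add 4.
Step 3: cheapest edge leaving the tree is 4 6 (9); add 6.
Step 4: cheapest edge leaving the tree is 5 6 (13); add 5.
Step 5: cheapest edge leaving the tree is 2 5 (3); add 2.
Step 6: cheapest edge leaving the tree is 0 5 (11); add 0.
Step 7: cheapest edge leaving the tree is 1 4 (21); add 1.
The 2nd edge added is 3 4.

3-4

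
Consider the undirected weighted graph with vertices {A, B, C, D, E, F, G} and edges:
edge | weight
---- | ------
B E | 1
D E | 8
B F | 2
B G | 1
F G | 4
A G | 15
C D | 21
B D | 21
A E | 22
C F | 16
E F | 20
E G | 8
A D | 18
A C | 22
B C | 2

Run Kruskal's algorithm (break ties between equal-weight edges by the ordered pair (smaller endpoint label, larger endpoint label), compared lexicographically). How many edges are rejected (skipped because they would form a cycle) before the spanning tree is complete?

Kruskal's algorithm — process edges by increasing weight (ties by edge label):
B E (1): add — endpoints in different components.
B G (1): add — endpoints in different components.
B C (2): add — endpoints in different components.
B F (2): add — endpoints in different components.
F G (4): skip — F and G already connected.
D E (8): add — endpoints in different components.
E G (8): skip — E and G already connected.
A G (15): add — endpoints in different components.
Edges rejected before the tree was complete: 2.

2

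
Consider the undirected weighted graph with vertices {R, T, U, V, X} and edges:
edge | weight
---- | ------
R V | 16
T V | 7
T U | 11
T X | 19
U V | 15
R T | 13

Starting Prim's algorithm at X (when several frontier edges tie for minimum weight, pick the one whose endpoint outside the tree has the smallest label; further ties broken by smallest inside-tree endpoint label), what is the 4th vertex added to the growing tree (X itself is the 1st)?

Prim, starting at X.
Step 1: frontier [T X 19] → take T X (19); add T.
Step 2: frontier [T V 7, T U 11, R T 13] → take T V (7); add V.
Step 3: frontier [T U 11, R T 13, U V 15, R V 16] → take T U (11); add U.
Step 4: frontier [R T 13, R V 16] → take R T (13); add R.
Vertex order: X, T, V, U, R. The 4th vertex is U.

U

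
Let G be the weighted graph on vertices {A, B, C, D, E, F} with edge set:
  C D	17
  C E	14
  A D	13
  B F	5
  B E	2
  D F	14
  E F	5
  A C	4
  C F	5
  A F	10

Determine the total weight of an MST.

29

Prim's algorithm from C:
Step 1: cheapest edge leaving the tree is A C (4); add A.
Step 2: cheapest edge leaving the tree is C F (5); add F.
Step 3: cheapest edge leaving the tree is B F (5); add B.
Step 4: cheapest edge leaving the tree is B E (2); add E.
Step 5: cheapest edge leaving the tree is A D (13); add D.
MST edges: A C, C F, B F, B E, A D; total weight 4+5+5+2+13 = 29.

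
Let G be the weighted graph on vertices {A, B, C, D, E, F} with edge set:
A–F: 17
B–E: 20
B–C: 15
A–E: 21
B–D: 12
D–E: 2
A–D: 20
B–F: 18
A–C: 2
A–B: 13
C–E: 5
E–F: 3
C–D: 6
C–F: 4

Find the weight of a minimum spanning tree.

Grow the tree from D using Prim:
Step 1: cheapest edge leaving the tree is D–E (2); add E.
Step 2: cheapest edge leaving the tree is E–F (3); add F.
Step 3: cheapest edge leaving the tree is C–F (4); add C.
Step 4: cheapest edge leaving the tree is A–C (2); add A.
Step 5: cheapest edge leaving the tree is B–D (12); add B.
MST edges: D–E, E–F, C–F, A–C, B–D; total weight 2+3+4+2+12 = 23.

23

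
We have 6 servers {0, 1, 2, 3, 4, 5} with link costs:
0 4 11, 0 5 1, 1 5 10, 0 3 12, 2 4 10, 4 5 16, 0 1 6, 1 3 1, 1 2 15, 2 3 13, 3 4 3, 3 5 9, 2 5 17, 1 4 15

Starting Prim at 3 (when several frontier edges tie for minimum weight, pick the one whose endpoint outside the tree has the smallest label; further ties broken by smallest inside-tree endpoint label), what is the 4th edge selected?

Grow the tree from 3 using Prim:
Step 1: frontier [1 3 1, 3 4 3, 3 5 9, 0 3 12, 2 3 13] → take 1 3 (1); add 1.
Step 2: frontier [0 1 6, 1 5 10, 1 2 15, 1 4 15, 3 4 3, 3 5 9, 0 3 12, 2 3 13] → take 3 4 (3); add 4.
Step 3: frontier [0 1 6, 1 5 10, 1 2 15, 3 5 9, 0 3 12, 2 3 13, 2 4 10, 0 4 11, 4 5 16] → take 0 1 (6); add 0.
Step 4: frontier [0 5 1, 1 5 10, 1 2 15, 3 5 9, 2 3 13, 2 4 10, 4 5 16] → take 0 5 (1); add 5.
Step 5: frontier [1 2 15, 2 3 13, 2 4 10, 2 5 17] → take 2 4 (10); add 2.
The 4th edge added is 0 5.

0-5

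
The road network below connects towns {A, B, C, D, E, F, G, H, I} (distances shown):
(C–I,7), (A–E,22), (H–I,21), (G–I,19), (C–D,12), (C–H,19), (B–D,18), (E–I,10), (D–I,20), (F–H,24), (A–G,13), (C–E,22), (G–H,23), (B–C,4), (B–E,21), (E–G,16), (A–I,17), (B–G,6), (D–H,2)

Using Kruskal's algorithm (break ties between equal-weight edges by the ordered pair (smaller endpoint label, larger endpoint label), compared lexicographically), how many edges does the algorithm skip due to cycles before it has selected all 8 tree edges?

11

Kruskal: consider edges lightest-first.
D–H (2): add — endpoints in different components.
B–C (4): add — endpoints in different components.
B–G (6): add — endpoints in different components.
C–I (7): add — endpoints in different components.
E–I (10): add — endpoints in different components.
C–D (12): add — endpoints in different components.
A–G (13): add — endpoints in different components.
E–G (16): skip — E and G already connected.
A–I (17): skip — A and I already connected.
B–D (18): skip — B and D already connected.
C–H (19): skip — C and H already connected.
G–I (19): skip — G and I already connected.
D–I (20): skip — D and I already connected.
B–E (21): skip — B and E already connected.
H–I (21): skip — H and I already connected.
A–E (22): skip — A and E already connected.
C–E (22): skip — C and E already connected.
G–H (23): skip — G and H already connected.
F–H (24): add — endpoints in different components.
Edges rejected before the tree was complete: 11.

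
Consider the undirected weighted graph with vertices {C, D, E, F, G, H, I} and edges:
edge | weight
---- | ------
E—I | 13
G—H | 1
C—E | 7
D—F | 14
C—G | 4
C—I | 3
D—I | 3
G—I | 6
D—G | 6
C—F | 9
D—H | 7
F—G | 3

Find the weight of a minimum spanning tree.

Kruskal: consider edges lightest-first.
G—H (1): add — endpoints in different components.
C—I (3): add — endpoints in different components.
D—I (3): add — endpoints in different components.
F—G (3): add — endpoints in different components.
C—G (4): add — endpoints in different components.
D—G (6): skip — D and G already connected.
G—I (6): skip — G and I already connected.
C—E (7): add — endpoints in different components.
MST edges: G—H, C—I, D—I, F—G, C—G, C—E; total weight 1+3+3+3+4+7 = 21.

21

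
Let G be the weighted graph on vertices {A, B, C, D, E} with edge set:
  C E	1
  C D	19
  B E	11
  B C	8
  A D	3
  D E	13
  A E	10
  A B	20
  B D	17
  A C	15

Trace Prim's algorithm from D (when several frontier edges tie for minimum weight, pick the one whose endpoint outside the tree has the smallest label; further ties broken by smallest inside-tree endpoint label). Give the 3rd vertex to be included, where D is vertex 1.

Prim, starting at D.
Step 1: frontier [A D 3, D E 13, B D 17, C D 19] → take A D (3); add A.
Step 2: frontier [A E 10, A C 15, A B 20, D E 13, B D 17, C D 19] → take A E (10); add E.
Step 3: frontier [A C 15, A B 20, B D 17, C D 19, C E 1, B E 11] → take C E (1); add C.
Step 4: frontier [A B 20, B C 8, B D 17, B E 11] → take B C (8); add B.
Vertex order: D, A, E, C, B. The 3rd vertex is E.

E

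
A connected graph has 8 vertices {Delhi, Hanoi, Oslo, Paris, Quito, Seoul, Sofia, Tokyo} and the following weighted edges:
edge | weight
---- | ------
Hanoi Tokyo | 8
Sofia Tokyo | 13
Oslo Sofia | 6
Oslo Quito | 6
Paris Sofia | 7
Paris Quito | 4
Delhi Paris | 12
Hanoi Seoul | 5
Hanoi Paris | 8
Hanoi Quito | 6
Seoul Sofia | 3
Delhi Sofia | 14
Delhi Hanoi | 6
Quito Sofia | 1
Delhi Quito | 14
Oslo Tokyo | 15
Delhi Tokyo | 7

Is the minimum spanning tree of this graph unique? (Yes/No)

No

Sort edges by weight, then run Kruskal:
Quito Sofia (1): add — endpoints in different components.
Seoul Sofia (3): add — endpoints in different components.
Paris Quito (4): add — endpoints in different components.
Hanoi Seoul (5): add — endpoints in different components.
Delhi Hanoi (6): add — endpoints in different components.
Hanoi Quito (6): skip — Hanoi and Quito already connected.
Oslo Quito (6): add — endpoints in different components.
Oslo Sofia (6): skip — Sofia and Oslo already connected.
Delhi Tokyo (7): add — endpoints in different components.
Non-tree edge Oslo Sofia has weight 6, equal to the heaviest edge on its tree cycle — swapping gives another MST of the same weight. Not unique.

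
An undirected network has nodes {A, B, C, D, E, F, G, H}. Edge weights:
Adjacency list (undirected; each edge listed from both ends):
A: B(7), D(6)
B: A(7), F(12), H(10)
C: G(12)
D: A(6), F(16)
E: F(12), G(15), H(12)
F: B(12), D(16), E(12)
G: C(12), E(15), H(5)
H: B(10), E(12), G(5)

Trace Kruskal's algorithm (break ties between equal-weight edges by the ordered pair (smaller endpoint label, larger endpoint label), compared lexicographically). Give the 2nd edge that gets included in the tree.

A-D

Kruskal's algorithm — process edges by increasing weight (ties by edge label):
G H (5): add — endpoints in different components.
A D (6): add — endpoints in different components.
A B (7): add — endpoints in different components.
B H (10): add — endpoints in different components.
B F (12): add — endpoints in different components.
C G (12): add — endpoints in different components.
E F (12): add — endpoints in different components.
The 2nd edge added is A D.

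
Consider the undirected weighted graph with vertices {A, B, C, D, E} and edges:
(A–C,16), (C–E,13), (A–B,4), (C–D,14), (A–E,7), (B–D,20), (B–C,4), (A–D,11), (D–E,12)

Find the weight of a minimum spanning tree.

Grow the tree from B using Prim:
Step 1: cheapest edge leaving the tree is A–B (4); add A.
Step 2: cheapest edge leaving the tree is B–C (4); add C.
Step 3: cheapest edge leaving the tree is A–E (7); add E.
Step 4: cheapest edge leaving the tree is A–D (11); add D.
MST edges: A–B, B–C, A–E, A–D; total weight 4+4+7+11 = 26.

26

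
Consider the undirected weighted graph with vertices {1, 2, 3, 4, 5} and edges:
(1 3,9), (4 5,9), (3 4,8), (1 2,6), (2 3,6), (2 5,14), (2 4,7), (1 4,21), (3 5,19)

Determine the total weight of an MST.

28

Prim's algorithm from 3:
Step 1: frontier [2 3 6, 3 4 8, 1 3 9, 3 5 19] → take 2 3 (6); add 2.
Step 2: frontier [1 2 6, 2 4 7, 2 5 14, 3 4 8, 1 3 9, 3 5 19] → take 1 2 (6); add 1.
Step 3: frontier [1 4 21, 2 4 7, 2 5 14, 3 4 8, 3 5 19] → take 2 4 (7); add 4.
Step 4: frontier [2 5 14, 3 5 19, 4 5 9] → take 4 5 (9); add 5.
MST edges: 2 3, 1 2, 2 4, 4 5; total weight 6+6+7+9 = 28.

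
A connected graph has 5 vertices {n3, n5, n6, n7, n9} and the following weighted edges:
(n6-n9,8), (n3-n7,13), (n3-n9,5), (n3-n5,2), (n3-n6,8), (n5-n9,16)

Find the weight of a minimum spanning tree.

28

Grow the tree from n5 using Prim:
Step 1: cheapest edge leaving the tree is n3-n5 (2); add n3.
Step 2: cheapest edge leaving the tree is n3-n9 (5); add n9.
Step 3: cheapest edge leaving the tree is n3-n6 (8); add n6.
Step 4: cheapest edge leaving the tree is n3-n7 (13); add n7.
MST edges: n3-n5, n3-n9, n3-n6, n3-n7; total weight 2+5+8+13 = 28.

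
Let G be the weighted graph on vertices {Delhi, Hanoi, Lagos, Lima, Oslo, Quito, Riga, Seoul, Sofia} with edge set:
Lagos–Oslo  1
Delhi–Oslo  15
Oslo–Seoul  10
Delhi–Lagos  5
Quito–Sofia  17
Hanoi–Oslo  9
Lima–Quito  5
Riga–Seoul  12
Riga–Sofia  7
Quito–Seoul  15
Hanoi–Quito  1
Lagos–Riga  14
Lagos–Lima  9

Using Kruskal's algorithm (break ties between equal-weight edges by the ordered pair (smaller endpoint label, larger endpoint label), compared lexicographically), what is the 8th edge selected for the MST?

Riga-Seoul

Sort edges by weight, then run Kruskal:
Hanoi–Quito (1): add — endpoints in different components.
Lagos–Oslo (1): add — endpoints in different components.
Delhi–Lagos (5): add — endpoints in different components.
Lima–Quito (5): add — endpoints in different components.
Riga–Sofia (7): add — endpoints in different components.
Hanoi–Oslo (9): add — endpoints in different components.
Lagos–Lima (9): skip — Lima and Lagos already connected.
Oslo–Seoul (10): add — endpoints in different components.
Riga–Seoul (12): add — endpoints in different components.
The 8th edge added is Riga–Seoul.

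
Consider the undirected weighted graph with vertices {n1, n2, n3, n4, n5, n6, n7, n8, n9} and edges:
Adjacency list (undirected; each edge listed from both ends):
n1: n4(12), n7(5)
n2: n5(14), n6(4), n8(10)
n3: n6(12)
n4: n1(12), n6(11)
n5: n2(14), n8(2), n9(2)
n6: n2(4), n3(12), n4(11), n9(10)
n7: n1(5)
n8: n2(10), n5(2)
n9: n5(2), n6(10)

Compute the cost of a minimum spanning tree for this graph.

58

Grow the tree from n1 using Prim:
Step 1: cheapest edge leaving the tree is n1–n7 (5); add n7.
Step 2: cheapest edge leaving the tree is n1–n4 (12); add n4.
Step 3: cheapest edge leaving the tree is n4–n6 (11); add n6.
Step 4: cheapest edge leaving the tree is n2–n6 (4); add n2.
Step 5: cheapest edge leaving the tree is n2–n8 (10); add n8.
Step 6: cheapest edge leaving the tree is n5–n8 (2); add n5.
Step 7: cheapest edge leaving the tree is n5–n9 (2); add n9.
Step 8: cheapest edge leaving the tree is n3–n6 (12); add n3.
MST edges: n1–n7, n1–n4, n4–n6, n2–n6, n2–n8, n5–n8, n5–n9, n3–n6; total weight 5+12+11+4+10+2+2+12 = 58.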